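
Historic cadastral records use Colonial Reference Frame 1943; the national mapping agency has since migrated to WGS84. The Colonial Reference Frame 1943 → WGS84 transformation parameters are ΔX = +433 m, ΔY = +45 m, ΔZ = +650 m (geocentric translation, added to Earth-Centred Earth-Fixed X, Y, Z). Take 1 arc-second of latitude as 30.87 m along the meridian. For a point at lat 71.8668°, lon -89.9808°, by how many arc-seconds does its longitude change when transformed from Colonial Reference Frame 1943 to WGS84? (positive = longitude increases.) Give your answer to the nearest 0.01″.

sin φ = 0.950336, cos φ = 0.311227, sin λ = -1.000000, cos λ = 0.000335.
East component: ΔE = −sin λ·ΔX + cos λ·ΔY = −(-1.000000)(433) + (0.000335)(45) = 433.02 m.
1° of latitude spans 3600 × 30.87 = 111132 m; at latitude φ, 1° of longitude spans that × cos φ = 34587.3 m, so Δλ = 433.02 / 34587.3 × 3600 = 45.070″.

Δλ = 45.07″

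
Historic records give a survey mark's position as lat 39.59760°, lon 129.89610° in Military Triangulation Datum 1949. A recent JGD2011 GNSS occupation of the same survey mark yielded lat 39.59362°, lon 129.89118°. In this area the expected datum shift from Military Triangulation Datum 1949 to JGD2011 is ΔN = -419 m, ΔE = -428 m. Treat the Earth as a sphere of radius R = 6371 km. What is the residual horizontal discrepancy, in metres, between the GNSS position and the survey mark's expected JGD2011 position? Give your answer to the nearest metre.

Observed coordinate differences: Δφ = -0.00398°, Δλ = -0.00492°.
Converting to metres (1° lat = 111195 m, cos φ = 0.770540): observed ΔN = -442.6 m, observed ΔE = -421.5 m.
Subtracting the expected shift leaves a residual of -442.6 − (-419) = -23.6 m north and -421.5 − (-428) = 6.5 m east.
Residual distance = √((-23.6)² + 6.5²) = 24.4 m.

24 m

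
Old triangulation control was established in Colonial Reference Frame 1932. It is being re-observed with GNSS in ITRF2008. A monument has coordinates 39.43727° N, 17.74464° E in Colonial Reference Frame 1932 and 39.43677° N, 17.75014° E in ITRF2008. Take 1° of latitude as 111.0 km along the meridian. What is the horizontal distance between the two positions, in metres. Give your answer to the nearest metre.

Δφ = 39.43677° − 39.43727° = -0.00050°; Δλ = 17.75014° − 17.74464° = +0.00550°.
ΔN = Δφ × 111000 = -55.5 m; ΔE = Δλ × 111000 × cos(39.43727°) = +0.00550 × 111000 × 0.772321 = 471.5 m.
Distance = √(ΔE² + ΔN²) = √(471.5² + (-55.5)²) = 474.8 m.

475 m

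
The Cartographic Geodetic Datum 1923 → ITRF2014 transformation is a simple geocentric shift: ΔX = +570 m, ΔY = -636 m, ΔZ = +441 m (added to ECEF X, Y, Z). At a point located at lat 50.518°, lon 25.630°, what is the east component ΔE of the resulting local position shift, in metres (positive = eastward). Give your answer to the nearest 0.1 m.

ΔE = -820.0 m

At φ = 50.518°, λ = 25.630°: sin φ = 0.771824, cos φ = 0.635836, sin λ = 0.432558, cos λ = 0.901606.
ΔE = −sin λ·ΔX + cos λ·ΔY = −(0.432558)·(570) + (0.901606)·(-636) = -819.98 m.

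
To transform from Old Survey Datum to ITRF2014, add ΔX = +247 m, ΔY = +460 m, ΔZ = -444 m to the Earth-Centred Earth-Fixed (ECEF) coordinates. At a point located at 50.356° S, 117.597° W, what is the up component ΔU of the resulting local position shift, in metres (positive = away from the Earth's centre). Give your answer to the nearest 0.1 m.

ΔU = 8.8 m

At φ = -50.356°, λ = -117.597°: sin φ = -0.770024, cos φ = 0.638016, sin λ = -0.886228, cos λ = -0.463250.
ΔU = cos φ cos λ·ΔX + cos φ sin λ·ΔY + sin φ·ΔZ = (0.638016)(-0.463250)(247) + (0.638016)(-0.886228)(460) + (-0.770024)(-444) = 8.79 m.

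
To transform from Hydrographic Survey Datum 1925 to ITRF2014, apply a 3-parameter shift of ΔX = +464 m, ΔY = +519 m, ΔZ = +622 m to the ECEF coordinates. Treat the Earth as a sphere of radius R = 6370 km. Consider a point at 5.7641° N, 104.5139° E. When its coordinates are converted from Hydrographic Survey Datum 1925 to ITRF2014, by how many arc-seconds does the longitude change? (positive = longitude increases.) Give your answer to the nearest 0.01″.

Δλ = -18.85″

sin φ = 0.100433, cos φ = 0.994944, sin λ = 0.968087, cos λ = -0.250615.
East component: ΔE = −sin λ·ΔX + cos λ·ΔY = −(0.968087)(464) + (-0.250615)(519) = -579.26 m.
1° of latitude spans πR/180 = 111177 m; at latitude φ, 1° of longitude spans that × cos φ = 110615.3 m, so Δλ = -579.26 / 110615.3 × 3600 = -18.852″.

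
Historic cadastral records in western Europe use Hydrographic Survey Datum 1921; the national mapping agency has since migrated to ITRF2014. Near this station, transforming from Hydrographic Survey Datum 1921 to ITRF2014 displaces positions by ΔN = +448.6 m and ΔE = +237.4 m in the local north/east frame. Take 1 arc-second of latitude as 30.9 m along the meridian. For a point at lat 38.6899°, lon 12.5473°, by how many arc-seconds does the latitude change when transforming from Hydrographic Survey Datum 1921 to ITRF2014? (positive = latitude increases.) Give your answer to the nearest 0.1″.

1″ of latitude = 30.90 m, so Δφ = 448.6 / 30.90 = 14.518″.

Δφ = 14.5″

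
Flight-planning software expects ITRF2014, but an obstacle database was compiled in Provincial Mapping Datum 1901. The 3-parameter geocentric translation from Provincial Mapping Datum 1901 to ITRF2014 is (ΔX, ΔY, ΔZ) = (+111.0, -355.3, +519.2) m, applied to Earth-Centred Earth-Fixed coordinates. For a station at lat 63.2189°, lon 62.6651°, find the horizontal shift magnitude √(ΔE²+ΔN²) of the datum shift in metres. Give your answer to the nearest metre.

538 m

At φ = 63.2189°, λ = 62.6651°: sin φ = 0.892734, cos φ = 0.450583, sin λ = 0.888338, cos λ = 0.459191.
ΔE = −sin λ·ΔX + cos λ·ΔY = −(0.888338)·(111.0) + (0.459191)·(-355.3) = -261.76 m.
ΔN = −sin φ cos λ·ΔX − sin φ sin λ·ΔY + cos φ·ΔZ = −(0.892734)(0.459191)(111.0) − (0.892734)(0.888338)(-355.3) + (0.450583)(519.2) = 470.21 m.
Horizontal magnitude = √(ΔE² + ΔN²) = √((-261.76)² + 470.21²) = 538.16 m.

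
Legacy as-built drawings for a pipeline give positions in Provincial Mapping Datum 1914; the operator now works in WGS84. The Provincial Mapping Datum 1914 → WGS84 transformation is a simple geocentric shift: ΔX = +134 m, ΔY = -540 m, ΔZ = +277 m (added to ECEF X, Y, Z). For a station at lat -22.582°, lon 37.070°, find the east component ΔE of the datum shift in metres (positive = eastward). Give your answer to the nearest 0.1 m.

ΔE = -511.6 m

At φ = -22.582°, λ = 37.070°: sin φ = -0.384005, cos φ = 0.923331, sin λ = 0.602790, cos λ = 0.797900.
ΔE = −sin λ·ΔX + cos λ·ΔY = −(0.602790)·(134) + (0.797900)·(-540) = -511.64 m.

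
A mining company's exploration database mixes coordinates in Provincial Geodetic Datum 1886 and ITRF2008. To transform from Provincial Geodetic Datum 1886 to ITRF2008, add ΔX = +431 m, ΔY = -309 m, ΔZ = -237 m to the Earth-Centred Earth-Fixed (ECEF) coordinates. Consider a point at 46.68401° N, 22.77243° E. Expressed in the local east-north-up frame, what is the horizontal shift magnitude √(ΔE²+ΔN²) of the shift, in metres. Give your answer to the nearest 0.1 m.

At φ = 46.68401°, λ = 22.77243°: sin φ = 0.727581, cos φ = 0.686021, sin λ = 0.387072, cos λ = 0.922050.
ΔE = −sin λ·ΔX + cos λ·ΔY = −(0.387072)·(431) + (0.922050)·(-309) = -451.74 m.
ΔN = −sin φ cos λ·ΔX − sin φ sin λ·ΔY + cos φ·ΔZ = −(0.727581)(0.922050)(431) − (0.727581)(0.387072)(-309) + (0.686021)(-237) = -364.71 m.
Horizontal magnitude = √(ΔE² + ΔN²) = √((-451.74)² + (-364.71)²) = 580.59 m.

580.6 m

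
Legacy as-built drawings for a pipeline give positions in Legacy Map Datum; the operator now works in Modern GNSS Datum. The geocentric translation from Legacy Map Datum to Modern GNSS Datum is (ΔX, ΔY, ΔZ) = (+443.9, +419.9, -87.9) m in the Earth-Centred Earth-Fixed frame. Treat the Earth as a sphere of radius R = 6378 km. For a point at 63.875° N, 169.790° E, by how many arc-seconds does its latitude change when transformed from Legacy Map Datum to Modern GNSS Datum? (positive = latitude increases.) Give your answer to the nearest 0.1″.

Δφ = 9.3″

sin φ = 0.897836, cos φ = 0.440331, sin λ = 0.177257, cos λ = -0.984165.
North component: ΔN = −sin φ cos λ·ΔX − sin φ sin λ·ΔY + cos φ·ΔZ = −(0.897836)(-0.984165)(443.9) − (0.897836)(0.177257)(419.9) + (0.440331)(-87.9) = 286.71 m.
1° of latitude spans πR/180 = 111317 m, so Δφ = 286.71 / 111317 × 3600 = 9.272″.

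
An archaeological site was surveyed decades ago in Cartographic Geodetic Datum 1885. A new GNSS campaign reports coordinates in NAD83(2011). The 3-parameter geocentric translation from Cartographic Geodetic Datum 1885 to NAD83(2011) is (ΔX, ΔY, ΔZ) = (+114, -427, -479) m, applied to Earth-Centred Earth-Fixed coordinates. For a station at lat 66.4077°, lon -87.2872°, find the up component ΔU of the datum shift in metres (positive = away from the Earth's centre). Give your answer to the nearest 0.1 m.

At φ = 66.4077°, λ = -87.2872°: sin φ = 0.916417, cos φ = 0.400226, sin λ = -0.998879, cos λ = 0.047330.
ΔU = cos φ cos λ·ΔX + cos φ sin λ·ΔY + sin φ·ΔZ = (0.400226)(0.047330)(114) + (0.400226)(-0.998879)(-427) + (0.916417)(-479) = -266.10 m.

ΔU = -266.1 m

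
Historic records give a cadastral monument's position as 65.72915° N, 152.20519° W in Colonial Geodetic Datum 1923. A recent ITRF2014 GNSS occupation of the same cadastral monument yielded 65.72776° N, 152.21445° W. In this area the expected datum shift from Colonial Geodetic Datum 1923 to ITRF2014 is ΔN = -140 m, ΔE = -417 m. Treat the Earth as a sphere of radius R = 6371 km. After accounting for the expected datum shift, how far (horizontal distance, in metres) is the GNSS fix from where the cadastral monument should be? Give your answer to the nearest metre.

Observed coordinate differences: Δφ = -0.00139°, Δλ = -0.00926°.
Converting to metres (1° lat = 111195 m, cos φ = 0.411051): observed ΔN = -154.6 m, observed ΔE = -423.2 m.
Subtracting the expected shift leaves a residual of -154.6 − (-140) = -14.6 m north and -423.2 − (-417) = -6.2 m east.
Residual distance = √((-14.6)² + (-6.2)²) = 15.8 m.

16 m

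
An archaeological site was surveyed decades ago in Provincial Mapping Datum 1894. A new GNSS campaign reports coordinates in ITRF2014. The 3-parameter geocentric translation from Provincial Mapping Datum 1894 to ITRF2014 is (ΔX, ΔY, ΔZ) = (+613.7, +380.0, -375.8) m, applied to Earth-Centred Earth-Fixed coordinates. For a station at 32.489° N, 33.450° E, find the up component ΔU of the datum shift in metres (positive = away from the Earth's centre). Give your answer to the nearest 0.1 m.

The local up (radial) axis is (cos φ cos λ, cos φ sin λ, sin φ), giving ΔU = 431.912 + 176.678 − 201.856 = 406.73 m.

ΔU = 406.7 m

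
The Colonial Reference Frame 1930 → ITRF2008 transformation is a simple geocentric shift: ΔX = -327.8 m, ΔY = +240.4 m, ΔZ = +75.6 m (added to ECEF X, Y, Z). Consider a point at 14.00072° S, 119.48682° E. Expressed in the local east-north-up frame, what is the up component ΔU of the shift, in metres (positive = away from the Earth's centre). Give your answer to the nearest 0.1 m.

The local up (radial) axis is (cos φ cos λ, cos φ sin λ, sin φ), giving ΔU = 156.558 + 203.044 − 18.290 = 341.31 m.

ΔU = 341.3 m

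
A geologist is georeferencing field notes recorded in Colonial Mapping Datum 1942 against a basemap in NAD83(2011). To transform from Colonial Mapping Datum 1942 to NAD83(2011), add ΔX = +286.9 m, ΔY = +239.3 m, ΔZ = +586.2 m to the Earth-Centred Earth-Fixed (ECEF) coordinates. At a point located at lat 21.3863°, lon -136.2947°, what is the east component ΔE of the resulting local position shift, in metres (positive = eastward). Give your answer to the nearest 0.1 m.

The local east axis at (φ, λ) is (−sin λ, cos λ, 0), so ΔE = −sin(-136.2947°)·286.9 + cos(-136.2947°)·239.3 = 25.24 m.

ΔE = 25.2 m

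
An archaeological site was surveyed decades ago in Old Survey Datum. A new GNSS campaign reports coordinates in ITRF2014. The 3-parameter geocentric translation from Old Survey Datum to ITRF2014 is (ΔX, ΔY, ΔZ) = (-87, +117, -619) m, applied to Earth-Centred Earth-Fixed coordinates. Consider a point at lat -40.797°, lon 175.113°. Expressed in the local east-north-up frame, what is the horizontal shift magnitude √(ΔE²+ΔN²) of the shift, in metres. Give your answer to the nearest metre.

420 m

At φ = -40.797°, λ = 175.113°: sin φ = -0.653381, cos φ = 0.757029, sin λ = 0.085191, cos λ = -0.996365.
ΔE = −sin λ·ΔX + cos λ·ΔY = −(0.085191)·(-87) + (-0.996365)·(117) = -109.16 m.
ΔN = −sin φ cos λ·ΔX − sin φ sin λ·ΔY + cos φ·ΔZ = −(-0.653381)(-0.996365)(-87) − (-0.653381)(0.085191)(117) + (0.757029)(-619) = -405.45 m.
Horizontal magnitude = √(ΔE² + ΔN²) = √((-109.16)² + (-405.45)²) = 419.89 m.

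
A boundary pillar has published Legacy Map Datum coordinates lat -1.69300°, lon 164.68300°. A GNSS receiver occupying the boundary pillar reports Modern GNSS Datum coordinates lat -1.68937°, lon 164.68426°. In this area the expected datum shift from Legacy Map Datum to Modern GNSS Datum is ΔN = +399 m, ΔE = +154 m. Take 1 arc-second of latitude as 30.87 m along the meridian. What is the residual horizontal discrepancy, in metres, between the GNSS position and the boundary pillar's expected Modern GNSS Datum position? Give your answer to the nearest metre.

15 m

Observed coordinate differences: Δφ = +0.00363°, Δλ = +0.00126°.
Converting to metres (1° lat = 111132 m, cos φ = 0.999563): observed ΔN = 403.4 m, observed ΔE = 140.0 m.
Subtracting the expected shift leaves a residual of 403.4 − (399) = 4.4 m north and 140.0 − (154) = -14.0 m east.
Residual distance = √(4.4² + (-14.0)²) = 14.7 m.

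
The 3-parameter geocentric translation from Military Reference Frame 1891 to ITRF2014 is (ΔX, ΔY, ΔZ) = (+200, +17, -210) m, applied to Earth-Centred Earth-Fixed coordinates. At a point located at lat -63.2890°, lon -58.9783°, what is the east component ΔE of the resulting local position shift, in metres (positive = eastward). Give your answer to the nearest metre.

At φ = -63.2890°, λ = -58.9783°: sin φ = -0.893285, cos φ = 0.449491, sin λ = -0.856972, cos λ = 0.515363.
ΔE = −sin λ·ΔX + cos λ·ΔY = −(-0.856972)·(200) + (0.515363)·(17) = 180.16 m.

ΔE = 180 m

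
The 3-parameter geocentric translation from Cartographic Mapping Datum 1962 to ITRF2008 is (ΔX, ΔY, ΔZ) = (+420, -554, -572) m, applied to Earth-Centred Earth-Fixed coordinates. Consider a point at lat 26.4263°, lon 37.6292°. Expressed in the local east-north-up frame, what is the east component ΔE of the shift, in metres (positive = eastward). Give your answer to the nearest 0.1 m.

At φ = 26.4263°, λ = 37.6292°: sin φ = 0.445046, cos φ = 0.895508, sin λ = 0.610549, cos λ = 0.791979.
ΔE = −sin λ·ΔX + cos λ·ΔY = −(0.610549)·(420) + (0.791979)·(-554) = -695.19 m.

ΔE = -695.2 m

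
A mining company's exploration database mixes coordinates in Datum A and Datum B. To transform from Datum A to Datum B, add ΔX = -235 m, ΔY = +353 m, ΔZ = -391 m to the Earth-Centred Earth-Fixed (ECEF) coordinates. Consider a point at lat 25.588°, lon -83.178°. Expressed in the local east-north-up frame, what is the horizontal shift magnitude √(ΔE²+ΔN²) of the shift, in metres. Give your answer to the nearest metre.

At φ = 25.588°, λ = -83.178°: sin φ = 0.431897, cos φ = 0.901923, sin λ = -0.992920, cos λ = 0.118785.
ΔE = −sin λ·ΔX + cos λ·ΔY = −(-0.992920)·(-235) + (0.118785)·(353) = -191.41 m.
ΔN = −sin φ cos λ·ΔX − sin φ sin λ·ΔY + cos φ·ΔZ = −(0.431897)(0.118785)(-235) − (0.431897)(-0.992920)(353) + (0.901923)(-391) = -189.22 m.
Horizontal magnitude = √(ΔE² + ΔN²) = √((-191.41)² + (-189.22)²) = 269.14 m.

269 m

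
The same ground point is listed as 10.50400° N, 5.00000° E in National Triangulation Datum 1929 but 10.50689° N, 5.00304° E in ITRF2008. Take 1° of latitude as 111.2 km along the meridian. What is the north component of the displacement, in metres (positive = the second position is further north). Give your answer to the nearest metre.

Δφ = 10.50689° − 10.50400° = +0.00289°; Δλ = 5.00304° − 5.00000° = +0.00304°.
ΔN = Δφ × 111200 = 321.4 m; ΔE = Δλ × 111200 × cos(10.50400°) = +0.00304 × 111200 × 0.983242 = 332.4 m.

ΔN = 321 m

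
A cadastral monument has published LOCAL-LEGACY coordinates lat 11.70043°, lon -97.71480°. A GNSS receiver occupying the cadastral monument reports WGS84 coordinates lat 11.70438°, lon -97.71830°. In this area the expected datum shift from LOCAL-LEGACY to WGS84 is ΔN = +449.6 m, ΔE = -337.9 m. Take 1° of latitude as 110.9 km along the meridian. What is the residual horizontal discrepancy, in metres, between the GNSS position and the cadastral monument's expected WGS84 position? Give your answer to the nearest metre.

Observed coordinate differences: Δφ = +0.00395°, Δλ = -0.00350°.
Converting to metres (1° lat = 110900 m, cos φ = 0.979221): observed ΔN = 438.1 m, observed ΔE = -380.1 m.
Subtracting the expected shift leaves a residual of 438.1 − (449.6) = -11.5 m north and -380.1 − (-337.9) = -42.2 m east.
Residual distance = √((-11.5)² + (-42.2)²) = 43.7 m.

44 m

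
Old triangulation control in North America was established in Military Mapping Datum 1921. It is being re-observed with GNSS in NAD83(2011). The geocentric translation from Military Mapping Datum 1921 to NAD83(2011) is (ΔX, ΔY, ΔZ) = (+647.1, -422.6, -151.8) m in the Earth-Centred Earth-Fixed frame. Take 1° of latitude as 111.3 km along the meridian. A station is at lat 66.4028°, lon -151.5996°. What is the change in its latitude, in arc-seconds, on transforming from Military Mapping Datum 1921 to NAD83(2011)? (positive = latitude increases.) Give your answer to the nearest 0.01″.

Δφ = 8.95″

sin φ = 0.916382, cos φ = 0.400304, sin λ = -0.475630, cos λ = -0.879645.
North component: ΔN = −sin φ cos λ·ΔX − sin φ sin λ·ΔY + cos φ·ΔZ = −(0.916382)(-0.879645)(647.1) − (0.916382)(-0.475630)(-422.6) + (0.400304)(-151.8) = 276.66 m.
1° of latitude spans 111300 m, so Δφ = 276.66 / 111300 × 3600 = 8.949″.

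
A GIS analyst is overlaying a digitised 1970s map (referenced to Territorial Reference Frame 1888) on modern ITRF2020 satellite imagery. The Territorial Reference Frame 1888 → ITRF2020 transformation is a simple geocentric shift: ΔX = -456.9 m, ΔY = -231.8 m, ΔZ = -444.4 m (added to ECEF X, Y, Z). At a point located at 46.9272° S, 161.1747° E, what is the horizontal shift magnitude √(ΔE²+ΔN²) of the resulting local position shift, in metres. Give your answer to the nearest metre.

The local east axis at (φ, λ) is (−sin λ, cos λ, 0), so ΔE = −sin(161.1747°)·(-456.9) + cos(161.1747°)·(-231.8) = 366.83 m.
The local north axis is (−sin φ cos λ, −sin φ sin λ, cos φ), giving ΔN = 315.905 − 54.639 − 303.493 = -42.23 m.
Horizontal magnitude = √(ΔE² + ΔN²) = √(366.83² + (-42.23)²) = 369.26 m.

369 m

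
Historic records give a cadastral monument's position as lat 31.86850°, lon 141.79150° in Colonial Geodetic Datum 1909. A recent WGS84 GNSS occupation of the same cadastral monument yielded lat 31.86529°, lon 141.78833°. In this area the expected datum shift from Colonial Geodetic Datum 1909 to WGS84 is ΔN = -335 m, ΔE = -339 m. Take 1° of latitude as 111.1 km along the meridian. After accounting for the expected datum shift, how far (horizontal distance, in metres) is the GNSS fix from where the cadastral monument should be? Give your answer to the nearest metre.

Observed coordinate differences: Δφ = -0.00321°, Δλ = -0.00317°.
Converting to metres (1° lat = 111100 m, cos φ = 0.849262): observed ΔN = -356.6 m, observed ΔE = -299.1 m.
Subtracting the expected shift leaves a residual of -356.6 − (-335) = -21.6 m north and -299.1 − (-339) = 39.9 m east.
Residual distance = √((-21.6)² + 39.9²) = 45.4 m.

45 m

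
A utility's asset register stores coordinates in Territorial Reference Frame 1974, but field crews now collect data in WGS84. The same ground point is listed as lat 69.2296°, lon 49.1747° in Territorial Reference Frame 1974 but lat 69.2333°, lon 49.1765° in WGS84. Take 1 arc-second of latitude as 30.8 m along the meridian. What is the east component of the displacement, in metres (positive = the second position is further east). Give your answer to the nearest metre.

Δφ = 69.2333° − 69.2296° = +0.0037°; Δλ = 49.1765° − 49.1747° = +0.0018°.
1° of latitude = 3600 × 30.80 = 110880 m.
ΔN = Δφ × 110880 = 410.3 m; ΔE = Δλ × 110880 × cos(69.2296°) = +0.0018 × 110880 × 0.354624 = 70.8 m.

ΔE = 71 m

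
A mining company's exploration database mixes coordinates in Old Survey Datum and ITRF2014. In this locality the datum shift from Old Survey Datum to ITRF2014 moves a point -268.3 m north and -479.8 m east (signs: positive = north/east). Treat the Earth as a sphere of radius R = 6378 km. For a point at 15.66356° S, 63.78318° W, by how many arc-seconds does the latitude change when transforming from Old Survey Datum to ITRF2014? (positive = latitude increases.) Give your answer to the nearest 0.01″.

Δφ = -8.68″

On a sphere of radius R, 1 rad of latitude = R, so Δφ = ΔN / R = -268.3 / 6378000 = -4.2066e-05 rad = -8.677″.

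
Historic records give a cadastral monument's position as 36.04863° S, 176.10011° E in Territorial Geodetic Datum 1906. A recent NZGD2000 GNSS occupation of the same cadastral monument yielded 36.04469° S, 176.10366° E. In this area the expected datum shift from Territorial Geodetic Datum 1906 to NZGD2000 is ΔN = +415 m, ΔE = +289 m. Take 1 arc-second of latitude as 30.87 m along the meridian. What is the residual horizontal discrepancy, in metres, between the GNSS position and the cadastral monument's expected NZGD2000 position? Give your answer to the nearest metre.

38 m

Observed coordinate differences: Δφ = +0.00394°, Δλ = +0.00355°.
Converting to metres (1° lat = 111132 m, cos φ = 0.808518): observed ΔN = 437.9 m, observed ΔE = 319.0 m.
Subtracting the expected shift leaves a residual of 437.9 − (415) = 22.9 m north and 319.0 − (289) = 30.0 m east.
Residual distance = √(22.9² + 30.0²) = 37.7 m.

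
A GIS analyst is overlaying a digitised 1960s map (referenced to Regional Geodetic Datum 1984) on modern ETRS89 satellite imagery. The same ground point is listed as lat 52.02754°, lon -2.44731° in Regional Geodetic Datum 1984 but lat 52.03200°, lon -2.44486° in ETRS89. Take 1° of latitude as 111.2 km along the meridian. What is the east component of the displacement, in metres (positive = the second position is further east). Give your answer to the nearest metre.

ΔE = 168 m

Δφ = 52.03200° − 52.02754° = +0.00446°; Δλ = -2.44486° − -2.44731° = +0.00245°.
ΔN = Δφ × 111200 = 496.0 m; ΔE = Δλ × 111200 × cos(52.02754°) = +0.00245 × 111200 × 0.615283 = 167.6 m.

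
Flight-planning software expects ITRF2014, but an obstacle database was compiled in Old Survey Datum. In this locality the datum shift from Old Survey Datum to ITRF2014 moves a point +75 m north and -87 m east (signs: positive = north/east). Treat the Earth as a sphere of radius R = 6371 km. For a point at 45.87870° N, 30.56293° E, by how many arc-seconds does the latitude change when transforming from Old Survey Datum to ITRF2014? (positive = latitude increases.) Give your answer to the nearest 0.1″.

On a sphere of radius R, 1 rad of latitude = R, so Δφ = ΔN / R = 75.0 / 6371000 = 1.1772e-05 rad = 2.428″.

Δφ = 2.4″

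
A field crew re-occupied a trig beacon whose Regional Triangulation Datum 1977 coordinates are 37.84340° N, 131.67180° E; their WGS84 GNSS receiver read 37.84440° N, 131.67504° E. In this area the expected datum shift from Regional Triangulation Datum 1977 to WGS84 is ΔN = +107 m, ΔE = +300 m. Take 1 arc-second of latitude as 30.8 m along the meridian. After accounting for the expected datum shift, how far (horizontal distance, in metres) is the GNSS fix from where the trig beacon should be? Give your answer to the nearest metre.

Observed coordinate differences: Δφ = +0.00100°, Δλ = +0.00324°.
Converting to metres (1° lat = 110880 m, cos φ = 0.789691): observed ΔN = 110.9 m, observed ΔE = 283.7 m.
Subtracting the expected shift leaves a residual of 110.9 − (107) = 3.9 m north and 283.7 − (300) = -16.3 m east.
Residual distance = √(3.9² + (-16.3)²) = 16.8 m.

17 m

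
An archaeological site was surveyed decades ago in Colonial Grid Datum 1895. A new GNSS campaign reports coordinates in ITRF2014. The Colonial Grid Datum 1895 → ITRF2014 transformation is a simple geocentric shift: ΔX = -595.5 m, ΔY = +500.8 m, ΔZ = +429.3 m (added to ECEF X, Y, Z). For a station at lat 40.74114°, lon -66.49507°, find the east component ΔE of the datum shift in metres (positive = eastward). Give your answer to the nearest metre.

ΔE = -346 m

The local east axis at (φ, λ) is (−sin λ, cos λ, 0), so ΔE = −sin(-66.49507°)·(-595.5) + cos(-66.49507°)·500.8 = -346.36 m.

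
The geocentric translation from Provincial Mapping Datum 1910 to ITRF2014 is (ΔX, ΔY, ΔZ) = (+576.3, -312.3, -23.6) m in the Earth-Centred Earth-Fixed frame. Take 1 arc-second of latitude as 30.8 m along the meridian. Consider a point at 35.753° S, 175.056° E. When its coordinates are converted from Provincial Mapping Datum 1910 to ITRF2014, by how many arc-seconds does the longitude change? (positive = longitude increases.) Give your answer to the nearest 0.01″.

sin φ = -0.584292, cos φ = 0.811543, sin λ = 0.086182, cos λ = -0.996279.
East component: ΔE = −sin λ·ΔX + cos λ·ΔY = −(0.086182)(576.3) + (-0.996279)(-312.3) = 261.47 m.
1° of latitude spans 3600 × 30.80 = 110880 m; at latitude φ, 1° of longitude spans that × cos φ = 89983.9 m, so Δλ = 261.47 / 89983.9 × 3600 = 10.461″.

Δλ = 10.46″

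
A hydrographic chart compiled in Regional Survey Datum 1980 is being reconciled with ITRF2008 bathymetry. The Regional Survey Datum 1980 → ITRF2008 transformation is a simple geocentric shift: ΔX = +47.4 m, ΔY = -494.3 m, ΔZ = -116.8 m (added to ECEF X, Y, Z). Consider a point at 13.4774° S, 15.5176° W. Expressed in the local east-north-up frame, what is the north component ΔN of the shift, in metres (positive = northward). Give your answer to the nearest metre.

The local north axis is (−sin φ cos λ, −sin φ sin λ, cos φ), giving ΔN = 10.644 + 30.821 − 113.584 = -72.12 m.

ΔN = -72 m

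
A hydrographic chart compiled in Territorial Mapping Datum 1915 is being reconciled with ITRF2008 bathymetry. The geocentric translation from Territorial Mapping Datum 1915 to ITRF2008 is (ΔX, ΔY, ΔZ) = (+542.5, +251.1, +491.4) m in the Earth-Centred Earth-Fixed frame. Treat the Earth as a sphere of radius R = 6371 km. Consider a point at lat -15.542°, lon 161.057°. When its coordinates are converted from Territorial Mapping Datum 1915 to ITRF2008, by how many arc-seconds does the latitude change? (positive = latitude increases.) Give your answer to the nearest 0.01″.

Δφ = 11.58″

sin φ = -0.267945, cos φ = 0.963434, sin λ = 0.324627, cos λ = -0.945842.
North component: ΔN = −sin φ cos λ·ΔX − sin φ sin λ·ΔY + cos φ·ΔZ = −(-0.267945)(-0.945842)(542.5) − (-0.267945)(0.324627)(251.1) + (0.963434)(491.4) = 357.79 m.
1° of latitude spans πR/180 = 111195 m, so Δφ = 357.79 / 111195 × 3600 = 11.584″.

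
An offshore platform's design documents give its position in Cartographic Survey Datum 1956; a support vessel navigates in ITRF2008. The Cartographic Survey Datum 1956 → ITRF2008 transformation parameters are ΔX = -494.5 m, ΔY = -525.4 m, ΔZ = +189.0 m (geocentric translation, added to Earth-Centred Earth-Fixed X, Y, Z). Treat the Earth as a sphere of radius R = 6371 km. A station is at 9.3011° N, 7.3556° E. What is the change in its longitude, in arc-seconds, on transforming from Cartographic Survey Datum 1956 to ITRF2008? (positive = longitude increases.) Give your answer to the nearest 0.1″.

Δλ = -15.0″

sin φ = 0.161623, cos φ = 0.986853, sin λ = 0.128027, cos λ = 0.991771.
East component: ΔE = −sin λ·ΔX + cos λ·ΔY = −(0.128027)(-494.5) + (0.991771)(-525.4) = -457.77 m.
1° of latitude spans πR/180 = 111195 m; at latitude φ, 1° of longitude spans that × cos φ = 109733.0 m, so Δλ = -457.77 / 109733.0 × 3600 = -15.018″.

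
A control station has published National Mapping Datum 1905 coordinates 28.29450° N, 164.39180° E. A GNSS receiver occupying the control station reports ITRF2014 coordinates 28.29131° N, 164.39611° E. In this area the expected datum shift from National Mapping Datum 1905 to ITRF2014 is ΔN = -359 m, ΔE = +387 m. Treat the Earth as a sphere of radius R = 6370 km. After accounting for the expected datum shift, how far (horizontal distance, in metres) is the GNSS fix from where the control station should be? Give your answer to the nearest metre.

35 m

Observed coordinate differences: Δφ = -0.00319°, Δλ = +0.00431°.
Converting to metres (1° lat = 111177 m, cos φ = 0.880523): observed ΔN = -354.7 m, observed ΔE = 421.9 m.
Subtracting the expected shift leaves a residual of -354.7 − (-359) = 4.3 m north and 421.9 − (387) = 34.9 m east.
Residual distance = √(4.3² + 34.9²) = 35.2 m.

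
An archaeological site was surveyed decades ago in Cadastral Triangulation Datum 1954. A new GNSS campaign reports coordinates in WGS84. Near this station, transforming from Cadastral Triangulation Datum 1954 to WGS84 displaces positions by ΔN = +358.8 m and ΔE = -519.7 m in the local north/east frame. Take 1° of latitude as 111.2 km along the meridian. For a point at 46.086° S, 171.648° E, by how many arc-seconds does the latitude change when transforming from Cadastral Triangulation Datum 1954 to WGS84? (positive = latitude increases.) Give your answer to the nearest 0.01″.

1° of latitude = 111.2 km, so Δφ = 358.8 / 111200 = 0.0032266° = 11.616″.

Δφ = 11.62″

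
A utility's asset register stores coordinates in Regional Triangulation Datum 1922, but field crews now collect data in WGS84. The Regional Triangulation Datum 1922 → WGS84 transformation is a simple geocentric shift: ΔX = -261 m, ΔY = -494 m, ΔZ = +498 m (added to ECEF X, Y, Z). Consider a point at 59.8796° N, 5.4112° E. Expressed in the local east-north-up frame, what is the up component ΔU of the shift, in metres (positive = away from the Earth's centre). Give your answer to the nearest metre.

ΔU = 277 m

The local up (radial) axis is (cos φ cos λ, cos φ sin λ, sin φ), giving ΔU = -130.391 − 23.378 + 430.756 = 276.99 m.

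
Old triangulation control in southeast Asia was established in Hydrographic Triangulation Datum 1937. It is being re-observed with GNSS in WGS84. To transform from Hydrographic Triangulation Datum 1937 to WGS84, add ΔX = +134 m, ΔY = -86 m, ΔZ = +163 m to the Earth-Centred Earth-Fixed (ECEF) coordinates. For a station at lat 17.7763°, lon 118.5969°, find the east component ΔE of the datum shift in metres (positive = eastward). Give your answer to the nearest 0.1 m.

ΔE = -76.5 m

At φ = 17.7763°, λ = 118.5969°: sin φ = 0.305301, cos φ = 0.952256, sin λ = 0.878009, cos λ = -0.478644.
ΔE = −sin λ·ΔX + cos λ·ΔY = −(0.878009)·(134) + (-0.478644)·(-86) = -76.49 m.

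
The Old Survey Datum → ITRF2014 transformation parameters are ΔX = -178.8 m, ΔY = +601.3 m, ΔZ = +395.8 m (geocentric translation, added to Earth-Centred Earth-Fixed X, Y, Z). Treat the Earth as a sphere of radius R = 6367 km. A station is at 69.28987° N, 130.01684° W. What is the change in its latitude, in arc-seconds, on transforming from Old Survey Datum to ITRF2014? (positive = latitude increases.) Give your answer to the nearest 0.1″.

Δφ = 15.0″

sin φ = 0.935382, cos φ = 0.353640, sin λ = -0.765855, cos λ = -0.643013.
North component: ΔN = −sin φ cos λ·ΔX − sin φ sin λ·ΔY + cos φ·ΔZ = −(0.935382)(-0.643013)(-178.8) − (0.935382)(-0.765855)(601.3) + (0.353640)(395.8) = 463.18 m.
1° of latitude spans πR/180 = 111125 m, so Δφ = 463.18 / 111125 × 3600 = 15.005″.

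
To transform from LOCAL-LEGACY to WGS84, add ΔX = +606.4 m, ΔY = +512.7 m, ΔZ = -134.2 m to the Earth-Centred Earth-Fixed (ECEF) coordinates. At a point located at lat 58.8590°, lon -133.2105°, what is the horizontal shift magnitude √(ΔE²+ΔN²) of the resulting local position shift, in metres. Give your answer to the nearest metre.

613 m

The local east axis at (φ, λ) is (−sin λ, cos λ, 0), so ΔE = −sin(-133.2105°)·606.4 + cos(-133.2105°)·512.7 = 90.93 m.
The local north axis is (−sin φ cos λ, −sin φ sin λ, cos φ), giving ΔN = 355.360 + 319.830 − 69.401 = 605.79 m.
Horizontal magnitude = √(ΔE² + ΔN²) = √(90.93² + 605.79²) = 612.58 m.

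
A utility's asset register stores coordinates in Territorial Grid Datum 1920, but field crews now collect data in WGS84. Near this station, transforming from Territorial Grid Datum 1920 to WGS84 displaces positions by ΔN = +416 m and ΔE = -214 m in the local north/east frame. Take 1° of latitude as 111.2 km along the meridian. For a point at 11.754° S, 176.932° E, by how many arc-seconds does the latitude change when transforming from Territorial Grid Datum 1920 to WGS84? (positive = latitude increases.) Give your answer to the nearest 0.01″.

Δφ = 13.47″

1° of latitude = 111.2 km, so Δφ = 416.0 / 111200 = 0.0037410° = 13.468″.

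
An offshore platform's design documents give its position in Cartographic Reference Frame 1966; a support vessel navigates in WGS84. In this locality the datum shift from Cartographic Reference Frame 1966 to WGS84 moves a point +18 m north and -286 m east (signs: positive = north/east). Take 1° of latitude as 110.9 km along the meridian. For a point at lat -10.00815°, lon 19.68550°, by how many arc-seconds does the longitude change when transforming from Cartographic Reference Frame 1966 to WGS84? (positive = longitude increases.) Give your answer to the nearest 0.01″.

At latitude -10.00815°, cos φ = 0.984783.
1° of longitude at this latitude = 110.9 × cos φ = 109.21 km, so Δλ = -286.0 / 109212.4 = -0.0026187° = -9.427″.

Δλ = -9.43″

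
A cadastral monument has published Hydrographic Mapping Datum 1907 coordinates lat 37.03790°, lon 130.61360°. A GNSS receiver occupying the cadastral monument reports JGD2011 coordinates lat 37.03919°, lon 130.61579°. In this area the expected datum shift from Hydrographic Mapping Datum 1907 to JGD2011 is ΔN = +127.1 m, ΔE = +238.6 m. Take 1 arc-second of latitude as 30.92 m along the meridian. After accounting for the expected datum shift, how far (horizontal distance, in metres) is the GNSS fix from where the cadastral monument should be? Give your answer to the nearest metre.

47 m

Observed coordinate differences: Δφ = +0.00129°, Δλ = +0.00219°.
Converting to metres (1° lat = 111312 m, cos φ = 0.798237): observed ΔN = 143.6 m, observed ΔE = 194.6 m.
Subtracting the expected shift leaves a residual of 143.6 − (127.1) = 16.5 m north and 194.6 − (238.6) = -44.0 m east.
Residual distance = √(16.5² + (-44.0)²) = 47.0 m.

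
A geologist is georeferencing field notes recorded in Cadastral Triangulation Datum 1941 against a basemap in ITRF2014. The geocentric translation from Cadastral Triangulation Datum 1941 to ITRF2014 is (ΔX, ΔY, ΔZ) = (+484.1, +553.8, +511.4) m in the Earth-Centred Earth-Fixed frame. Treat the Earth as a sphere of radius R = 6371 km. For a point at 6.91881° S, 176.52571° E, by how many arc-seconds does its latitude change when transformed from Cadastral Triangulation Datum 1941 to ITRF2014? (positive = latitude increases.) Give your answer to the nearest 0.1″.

Δφ = 14.7″

sin φ = -0.120463, cos φ = 0.992718, sin λ = 0.060601, cos λ = -0.998162.
North component: ΔN = −sin φ cos λ·ΔX − sin φ sin λ·ΔY + cos φ·ΔZ = −(-0.120463)(-0.998162)(484.1) − (-0.120463)(0.060601)(553.8) + (0.992718)(511.4) = 453.51 m.
1° of latitude spans πR/180 = 111195 m, so Δφ = 453.51 / 111195 × 3600 = 14.683″.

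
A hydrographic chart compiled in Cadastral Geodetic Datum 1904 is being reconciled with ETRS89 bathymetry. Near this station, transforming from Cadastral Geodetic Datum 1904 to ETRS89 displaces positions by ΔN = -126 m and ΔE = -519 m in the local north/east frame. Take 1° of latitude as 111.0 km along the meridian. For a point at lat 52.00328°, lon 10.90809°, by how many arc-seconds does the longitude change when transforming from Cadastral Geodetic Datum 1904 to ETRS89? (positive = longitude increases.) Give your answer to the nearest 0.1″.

Δλ = -27.3″

At latitude 52.00328°, cos φ = 0.615616.
1° of longitude at this latitude = 111.0 × cos φ = 68.33 km, so Δλ = -519.0 / 68333.4 = -0.0075951° = -27.342″.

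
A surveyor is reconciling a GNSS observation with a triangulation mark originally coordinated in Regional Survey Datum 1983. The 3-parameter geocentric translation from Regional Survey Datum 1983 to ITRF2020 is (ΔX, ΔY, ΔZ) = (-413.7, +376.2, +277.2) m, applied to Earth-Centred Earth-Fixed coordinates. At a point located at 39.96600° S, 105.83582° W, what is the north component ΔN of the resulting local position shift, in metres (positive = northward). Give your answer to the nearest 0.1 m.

ΔN = 52.5 m

The local north axis is (−sin φ cos λ, −sin φ sin λ, cos φ), giving ΔN = 72.514 − 232.475 + 212.453 = 52.49 m.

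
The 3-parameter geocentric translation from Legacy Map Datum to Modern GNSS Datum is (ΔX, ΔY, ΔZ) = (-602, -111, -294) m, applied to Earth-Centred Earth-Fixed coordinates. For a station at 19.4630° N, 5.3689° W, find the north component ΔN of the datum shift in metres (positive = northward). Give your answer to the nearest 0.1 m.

ΔN = -81.0 m

The local north axis is (−sin φ cos λ, −sin φ sin λ, cos φ), giving ΔN = 199.705 − 3.461 − 277.200 = -80.96 m.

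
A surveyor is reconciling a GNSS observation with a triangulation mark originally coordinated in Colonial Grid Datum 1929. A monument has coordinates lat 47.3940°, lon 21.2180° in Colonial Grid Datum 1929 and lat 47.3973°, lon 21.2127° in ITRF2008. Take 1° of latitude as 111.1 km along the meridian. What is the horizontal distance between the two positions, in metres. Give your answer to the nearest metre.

Δφ = 47.3973° − 47.3940° = +0.0033°; Δλ = 21.2127° − 21.2180° = -0.0053°.
ΔN = Δφ × 111100 = 366.6 m; ΔE = Δλ × 111100 × cos(47.3940°) = -0.0053 × 111100 × 0.676953 = -398.6 m.
Distance = √(ΔE² + ΔN²) = √((-398.6)² + 366.6²) = 541.6 m.

542 m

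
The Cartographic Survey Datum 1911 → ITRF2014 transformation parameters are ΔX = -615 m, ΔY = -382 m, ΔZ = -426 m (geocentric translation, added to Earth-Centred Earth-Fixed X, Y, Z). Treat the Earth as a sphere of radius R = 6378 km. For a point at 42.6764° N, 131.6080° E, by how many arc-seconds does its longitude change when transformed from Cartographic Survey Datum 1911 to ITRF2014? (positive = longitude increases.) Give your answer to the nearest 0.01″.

sin φ = 0.677857, cos φ = 0.735194, sin λ = 0.747705, cos λ = -0.664031.
East component: ΔE = −sin λ·ΔX + cos λ·ΔY = −(0.747705)(-615) + (-0.664031)(-382) = 713.50 m.
1° of latitude spans πR/180 = 111317 m; at latitude φ, 1° of longitude spans that × cos φ = 81839.6 m, so Δλ = 713.50 / 81839.6 × 3600 = 31.386″.

Δλ = 31.39″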